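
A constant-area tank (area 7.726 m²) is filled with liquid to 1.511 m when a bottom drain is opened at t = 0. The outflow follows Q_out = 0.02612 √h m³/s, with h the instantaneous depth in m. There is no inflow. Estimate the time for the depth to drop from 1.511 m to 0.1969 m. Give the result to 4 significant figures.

464.7 s

With no inflow, A dh/dt = −0.02612 √h.
This is separable: 2 d(√h)/dt = −0.02612/A, so √h = √h₀ − (0.02612/(2A)) t.
t = 2A(√h₀ − √h)/0.02612 = 2·7.726·(√1.511 − √0.1969)/0.02612
  = 15.4520 × (1.22923 − 0.443734) / 0.02612 = 464.680 s.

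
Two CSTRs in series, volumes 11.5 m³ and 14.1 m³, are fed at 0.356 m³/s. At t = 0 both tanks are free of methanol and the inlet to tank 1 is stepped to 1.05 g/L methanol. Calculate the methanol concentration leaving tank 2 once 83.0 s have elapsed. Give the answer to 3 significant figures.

Each tank obeys Vᵢ dCᵢ/dt = Q(Cᵢ₋₁ − Cᵢ), so τᵢ = Vᵢ/Q.
τ₁ = 11.5/0.356 = 32.303 s; τ₂ = 14.1/0.356 = 39.607 s.
Solving the cascade with C₁(0)=C₂(0)=0 gives C₂(t) = C_in[1 − (τ₁ e^(−t/τ₁) − τ₂ e^(−t/τ₂))/(τ₁ − τ₂)].
At t = 83.0: e^(−t/τ₁) = 0.076582, e^(−t/τ₂) = 0.12300.
C₂ = 1.05·[1 − (32.303·0.076582 − 39.607·0.12300)/(-7.3034)] = 1.05·0.67171 = 0.70530 g/L.

0.705 g/L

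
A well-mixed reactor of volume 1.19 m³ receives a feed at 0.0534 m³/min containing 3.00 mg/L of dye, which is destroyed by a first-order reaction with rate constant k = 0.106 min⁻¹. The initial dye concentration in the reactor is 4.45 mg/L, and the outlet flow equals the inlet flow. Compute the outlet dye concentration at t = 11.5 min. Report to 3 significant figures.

1.52 mg/L

V dC/dt = Q(C_in − C) − k V C.
This is linear with rate a = Q/V + k = 0.15087 min⁻¹.
C_ss = Q C_in/(Q + kV) = 0.89228 mg/L; C(t) = C_ss + (C₀ − C_ss) e^(−a t).
C(11.5) = 0.89228 + (3.5577)·e^(−0.15087·11.5) = 0.89228 + (3.5577)·0.17639 = 1.5198 mg/L.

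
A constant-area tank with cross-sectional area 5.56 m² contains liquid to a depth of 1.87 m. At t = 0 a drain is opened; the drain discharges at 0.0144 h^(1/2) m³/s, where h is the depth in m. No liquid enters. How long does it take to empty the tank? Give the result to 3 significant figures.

1060 s

With no inflow, A dh/dt = −0.0144 √h.
This is separable: 2 d(√h)/dt = −0.0144/A, so √h = √h₀ − (0.0144/(2A)) t.
Tank is empty when √h = 0: t_empty = 2A√h₀/0.0144.
t_empty = 2·5.56·√1.87/0.0144 = 11.120·1.3675/0.0144 = 1056.0 s.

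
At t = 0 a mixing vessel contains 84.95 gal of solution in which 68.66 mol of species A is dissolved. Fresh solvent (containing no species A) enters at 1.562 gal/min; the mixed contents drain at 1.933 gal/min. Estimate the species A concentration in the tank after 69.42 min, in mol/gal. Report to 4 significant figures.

Total volume: dV/dt = Q_in − Q_out = -0.371000 gal/min, so V(t) = 84.95 − 0.371000 t and V(69.42) = 59.1952 gal.
Solute balance: dm/dt = 0 − Q_out C = −Q_out m/V(t).
dm/m = −Q_out dt/(V₀ − 0.371000 t); integrating gives ln(m/m₀) = −(Q_out/(Q_in−Q_out)) ln(V/V₀).
m = m₀ (V₀/V)^(Q_out/(Q_in−Q_out)) = 68.66 × (84.95/59.1952)^(-5.21024) = 10.4553 mol.
C = m/V = 10.4553/59.1952 = 0.176624 mol/gal.

0.1766 mol/gal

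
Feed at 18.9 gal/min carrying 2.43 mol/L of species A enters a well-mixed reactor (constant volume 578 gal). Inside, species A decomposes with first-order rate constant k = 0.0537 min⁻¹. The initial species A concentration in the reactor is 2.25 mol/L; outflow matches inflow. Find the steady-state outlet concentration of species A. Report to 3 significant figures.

0.920 mol/L

V dC/dt = Q(C_in − C) − k V C.
Steady state (dC/dt = 0): C_ss = Q C_in/(Q + kV) = C_in/(1 + kV/Q).
C_ss = 18.9·2.43/(18.9 + 0.0537·578) = 45.927/49.939 = 0.91967 mol/L.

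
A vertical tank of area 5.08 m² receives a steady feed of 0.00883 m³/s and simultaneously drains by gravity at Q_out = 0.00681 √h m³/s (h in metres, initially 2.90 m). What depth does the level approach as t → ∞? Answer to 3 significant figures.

1.68 m

Mass balance (ρ constant): A dh/dt = Q_in − 0.00681 √h. At steady state dh/dt = 0:
Q_in = 0.00681 √h_ss ⇒ √h_ss = 0.00883/0.00681 = 1.2966.
h_ss = 1.2966² = 1.6812 m. (Since h₀ = 2.90 m > h_ss, the level will fall toward this value.)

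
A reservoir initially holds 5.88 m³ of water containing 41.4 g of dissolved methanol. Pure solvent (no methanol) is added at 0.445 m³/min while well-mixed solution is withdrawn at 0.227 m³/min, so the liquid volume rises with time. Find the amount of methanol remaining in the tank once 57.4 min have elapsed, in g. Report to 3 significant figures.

12.6 g

Total volume: dV/dt = Q_in − Q_out = 0.21800 m³/min, so V(t) = 5.88 + 0.21800 t and V(57.4) = 18.393 m³.
Solute balance: dm/dt = 0 − Q_out C = −Q_out m/V(t).
dm/m = −Q_out dt/(V₀ + 0.21800 t); integrating gives ln(m/m₀) = −(Q_out/(Q_in−Q_out)) ln(V/V₀).
m = m₀ (V₀/V)^(Q_out/(Q_in−Q_out)) = 41.4 × (5.88/18.393)^(1.0413) = 12.626 g.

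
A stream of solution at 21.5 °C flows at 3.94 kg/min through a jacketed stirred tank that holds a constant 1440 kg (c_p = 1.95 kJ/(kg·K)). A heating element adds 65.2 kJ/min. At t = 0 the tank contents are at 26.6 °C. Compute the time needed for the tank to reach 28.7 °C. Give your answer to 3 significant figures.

354 min

Heat balance on the well-mixed liquid: M c_p dT/dt = ṁ c_p (T_in − T) + 65.2.
τ = M/ṁ = 365.48 min; T_ss = T_in + Q̇/(ṁ c_p) = 29.986 °C.
T(t) = T_ss + (T₀ − T_ss) e^(−t/τ). Set T = 28.7:
e^(−t/τ) = (28.7 − 29.986)/(26.6 − 29.986) = 0.37985
t = −365.48 · ln(0.37985) = 353.78 min.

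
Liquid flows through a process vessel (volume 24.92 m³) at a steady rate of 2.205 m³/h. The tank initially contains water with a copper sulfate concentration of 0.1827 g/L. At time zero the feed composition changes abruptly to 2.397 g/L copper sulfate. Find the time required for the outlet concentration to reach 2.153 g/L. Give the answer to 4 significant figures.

24.93 h

Mass balance on the solute (V constant): V dC/dt = Q(C_in − C), so τ = V/Q = 11.3016 h.
C(t) = C_in + (C₀ − C_in) e^(−t/τ). Set C = 2.153 and solve for t:
e^(−t/τ) = (C − C_in)/(C₀ − C_in) = (2.153 − 2.397)/(0.1827 − 2.397) = 0.110193
t = −τ ln(…) = 11.3016 × 2.20552 = 24.9259 h.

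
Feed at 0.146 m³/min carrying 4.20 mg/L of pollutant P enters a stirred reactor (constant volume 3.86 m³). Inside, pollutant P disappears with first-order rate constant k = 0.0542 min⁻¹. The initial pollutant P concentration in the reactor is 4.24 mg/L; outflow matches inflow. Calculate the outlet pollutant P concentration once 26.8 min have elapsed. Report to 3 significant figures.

1.94 mg/L

Species balance: V dC/dt = Q C_in − Q C − k V C.
This is linear with rate a = Q/V + k = 0.092024 min⁻¹.
C_ss = Q C_in/(Q + kV) = 1.7263 mg/L; C(t) = C_ss + (C₀ − C_ss) e^(−a t).
C(26.8) = 1.7263 + (2.5137)·e^(−0.092024·26.8) = 1.7263 + (2.5137)·0.084904 = 1.9397 mg/L.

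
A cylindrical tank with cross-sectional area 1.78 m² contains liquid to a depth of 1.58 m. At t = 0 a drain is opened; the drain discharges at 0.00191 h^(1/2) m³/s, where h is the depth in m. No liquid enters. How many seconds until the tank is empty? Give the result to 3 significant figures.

Volume balance on the tank: A dh/dt = −0.00191 √h.
Separate and integrate: 2(√h − √h₀) = −(0.00191/A) t.
Set h = 0: 2√h₀ = (0.00191/A) t_empty ⇒ t_empty = 2A√h₀/0.00191.
t_empty = 2·1.78·√1.58/0.00191 = 3.5600·1.2570/0.00191 = 2342.9 s.

2340 s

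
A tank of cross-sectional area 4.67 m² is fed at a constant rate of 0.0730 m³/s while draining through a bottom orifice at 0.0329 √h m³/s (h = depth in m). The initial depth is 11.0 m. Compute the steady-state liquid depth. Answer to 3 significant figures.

A dh/dt = Q_in − 0.0329 √h. Steady state requires inflow = outflow:
Q_in = 0.0329 √h_ss ⇒ √h_ss = 0.0730/0.0329 = 2.2188.
h_ss = 2.2188² = 4.9233 m. (Since h₀ = 11.0 m > h_ss, the level will fall toward this value.)

4.92 m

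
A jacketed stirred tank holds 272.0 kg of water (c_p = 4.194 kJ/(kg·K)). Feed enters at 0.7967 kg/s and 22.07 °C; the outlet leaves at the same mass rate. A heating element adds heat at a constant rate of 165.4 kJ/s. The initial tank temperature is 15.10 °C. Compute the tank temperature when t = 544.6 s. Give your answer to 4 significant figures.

60.11 °C

Unsteady energy balance on the tank contents: M c_p dT/dt = ṁ c_p (T_in − T) + 165.4.
τ = M/ṁ = 341.408 s; T_ss = T_in + Q̇/(ṁ c_p) = 22.07 + 165.4/(0.7967·4.194) = 71.5708 °C.
T approaches T_ss exponentially: T(t) = T_ss + (T₀ − T_ss) e^(−t/τ).
T(544.6) = 71.5708 + (-56.4708)·e^(−544.6/341.408) = 71.5708 + (-56.4708)·0.202877 = 60.1142 °C.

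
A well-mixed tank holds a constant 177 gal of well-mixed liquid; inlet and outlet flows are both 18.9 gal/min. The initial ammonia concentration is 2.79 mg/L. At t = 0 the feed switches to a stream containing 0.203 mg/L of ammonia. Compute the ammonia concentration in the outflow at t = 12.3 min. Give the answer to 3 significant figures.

0.899 mg/L

Species balance on the tank: V dC/dt = Q(C_in − C).
So dC/dt = (C_in − C)/τ with τ = V/Q = 177/18.9 = 9.3651 min.
Integrating: C(t) = C_in + (C₀ − C_in) e^(−t/τ).
C(12.3) = 0.203 + (2.79 − 0.203)·e^(−12.3/9.3651) = 0.203 + (2.5870)·0.26891 = 0.89866 mg/L.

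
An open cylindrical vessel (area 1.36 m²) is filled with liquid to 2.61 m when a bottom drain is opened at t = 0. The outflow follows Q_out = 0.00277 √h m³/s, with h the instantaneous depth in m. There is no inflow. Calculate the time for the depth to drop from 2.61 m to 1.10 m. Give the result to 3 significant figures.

557 s

Unsteady balance on liquid volume: A dh/dt = −0.00277 √h.
Separate and integrate: 2(√h − √h₀) = −(0.00277/A) t.
t = 2A(√h₀ − √h)/0.00277 = 2·1.36·(√2.61 − √1.10)/0.00277
  = 2.7200 × (1.6155 − 1.0488) / 0.00277 = 556.51 s.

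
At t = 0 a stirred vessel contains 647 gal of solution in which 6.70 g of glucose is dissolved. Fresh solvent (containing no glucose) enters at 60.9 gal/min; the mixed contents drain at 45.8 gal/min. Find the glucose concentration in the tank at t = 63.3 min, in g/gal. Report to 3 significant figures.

0.000267 g/gal

Total volume: dV/dt = Q_in − Q_out = 15.100 gal/min, so V(t) = 647 + 15.100 t and V(63.3) = 1602.8 gal.
Species balance (pure solvent in): dm/dt = −Q_out · m/V(t).
dm/m = −Q_out dt/(V₀ + 15.100 t); integrating gives ln(m/m₀) = −(Q_out/(Q_in−Q_out)) ln(V/V₀).
m = m₀ (V₀/V)^(Q_out/(Q_in−Q_out)) = 6.70 × (647/1602.8)^(3.0331) = 0.42764 g.
C = m/V = 0.42764/1602.8 = 0.00026680 g/gal.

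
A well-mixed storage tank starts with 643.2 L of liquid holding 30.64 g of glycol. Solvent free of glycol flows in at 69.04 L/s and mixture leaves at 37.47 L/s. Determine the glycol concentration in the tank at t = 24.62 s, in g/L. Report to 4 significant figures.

0.008423 g/L

Let m(t) be the amount of glycol. Volume: V(t) = V₀ + (Q_in − Q_out) t = 643.2 + 31.5700 t; V(24.62) = 1420.45 L.
Species balance (pure solvent in): dm/dt = −Q_out · m/V(t).
dm/m = −Q_out dt/(V₀ + 31.5700 t); integrating gives ln(m/m₀) = −(Q_out/(Q_in−Q_out)) ln(V/V₀).
m = m₀ (V₀/V)^(Q_out/(Q_in−Q_out)) = 30.64 × (643.2/1420.45)^(1.18689) = 11.9648 g.
C = m/V = 11.9648/1420.45 = 0.00842319 g/L.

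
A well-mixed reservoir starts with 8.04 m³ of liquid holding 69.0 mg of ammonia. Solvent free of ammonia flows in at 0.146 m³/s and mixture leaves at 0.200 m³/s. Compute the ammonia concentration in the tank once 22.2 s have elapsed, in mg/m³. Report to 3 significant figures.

Let m(t) be the amount of ammonia. Volume: V(t) = V₀ + (Q_in − Q_out) t = 8.04 − 0.054000 t; V(22.2) = 6.8412 m³.
Solute balance: dm/dt = 0 − Q_out C = −Q_out m/V(t).
Separate: dm/m = −Q_out dt/V(t) ⇒ ln(m/m₀) = −(Q_out/(Q_in−Q_out)) ln(V/V₀).
m = m₀ (V₀/V)^(Q_out/(Q_in−Q_out)) = 69.0 × (8.04/6.8412)^(-3.7037) = 37.943 mg.
C = m/V = 37.943/6.8412 = 5.5462 mg/m³.

5.55 mg/m³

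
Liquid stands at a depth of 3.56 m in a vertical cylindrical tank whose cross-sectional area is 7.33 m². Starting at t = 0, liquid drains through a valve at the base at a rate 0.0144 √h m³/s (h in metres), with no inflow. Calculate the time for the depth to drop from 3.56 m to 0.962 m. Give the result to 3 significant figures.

With no inflow, A dh/dt = −0.0144 √h.
∫ h^(−1/2) dh = −(0.0144/A) ∫ dt, giving 2√h = 2√h₀ − (0.0144/A) t.
t = 2A(√h₀ − √h)/0.0144 = 2·7.33·(√3.56 − √0.962)/0.0144
  = 14.660 × (1.8868 − 0.98082) / 0.0144 = 922.34 s.

922 s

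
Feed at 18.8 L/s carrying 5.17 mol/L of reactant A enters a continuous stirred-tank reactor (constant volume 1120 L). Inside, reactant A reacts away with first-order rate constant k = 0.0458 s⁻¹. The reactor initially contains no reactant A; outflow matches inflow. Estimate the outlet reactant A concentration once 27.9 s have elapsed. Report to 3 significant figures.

1.14 mol/L

Species balance: V dC/dt = Q C_in − Q C − k V C.
dC/dt = (Q/V) C_in − (Q/V + k) C; effective rate a = Q/V + k = 0.016786 + 0.0458 = 0.062586 s⁻¹.
C_ss = Q C_in/(Q + kV) = 1.3866 mol/L; C(t) = C_ss + (C₀ − C_ss) e^(−a t).
C(27.9) = 1.3866 + (-1.3866)·e^(−0.062586·27.9) = 1.3866 + (-1.3866)·0.17445 = 1.1447 mol/L.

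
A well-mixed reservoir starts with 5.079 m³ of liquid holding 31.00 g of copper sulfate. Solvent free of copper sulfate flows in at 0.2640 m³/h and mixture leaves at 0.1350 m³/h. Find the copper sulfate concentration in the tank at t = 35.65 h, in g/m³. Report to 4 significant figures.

1.631 g/m³

Total volume: dV/dt = Q_in − Q_out = 0.129000 m³/h, so V(t) = 5.079 + 0.129000 t and V(35.65) = 9.67785 m³.
No copper sulfate enters, so dm/dt = −Q_out · (m/V).
Separate: dm/m = −Q_out dt/V(t) ⇒ ln(m/m₀) = −(Q_out/(Q_in−Q_out)) ln(V/V₀).
m = m₀ (V₀/V)^(Q_out/(Q_in−Q_out)) = 31.00 × (5.079/9.67785)^(1.04651) = 15.7884 g.
C = m/V = 15.7884/9.67785 = 1.63139 g/m³.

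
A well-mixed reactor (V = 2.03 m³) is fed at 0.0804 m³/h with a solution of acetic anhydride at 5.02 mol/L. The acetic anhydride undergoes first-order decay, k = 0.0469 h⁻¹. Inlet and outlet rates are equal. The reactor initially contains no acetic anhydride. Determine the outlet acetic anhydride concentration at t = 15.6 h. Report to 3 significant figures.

1.70 mol/L

Accumulation = in − out − consumed: V dC/dt = Q C_in − Q C − k V C.
This is linear with rate a = Q/V + k = 0.086506 h⁻¹.
C_ss = Q C_in/(Q + kV) = 2.2984 mol/L; C(t) = C_ss + (C₀ − C_ss) e^(−a t).
C(15.6) = 2.2984 + (-2.2984)·e^(−0.086506·15.6) = 2.2984 + (-2.2984)·0.25937 = 1.7022 mol/L.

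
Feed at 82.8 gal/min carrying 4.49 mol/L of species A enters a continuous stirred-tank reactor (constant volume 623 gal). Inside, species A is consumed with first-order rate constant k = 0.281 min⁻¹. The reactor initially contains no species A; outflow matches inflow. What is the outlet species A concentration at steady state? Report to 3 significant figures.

Species balance: V dC/dt = Q C_in − Q C − k V C.
At steady state: 0 = Q C_in − (Q + kV) C_ss, so C_ss = Q C_in/(Q + kV).
C_ss = 82.8·4.49/(82.8 + 0.281·623) = 371.77/257.86 = 1.4417 mol/L.

1.44 mol/L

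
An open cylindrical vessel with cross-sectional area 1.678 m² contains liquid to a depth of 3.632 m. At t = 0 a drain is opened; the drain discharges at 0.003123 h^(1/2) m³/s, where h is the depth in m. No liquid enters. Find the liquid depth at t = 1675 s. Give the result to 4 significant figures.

0.1205 m

A dh/dt = −Q_out = −0.003123 √h.
∫ h^(−1/2) dh = −(0.003123/A) ∫ dt, giving 2√h = 2√h₀ − (0.003123/A) t.
√h = √3.632 − 0.003123·1675/(2·1.678) = 1.90578 − 1.55871 = 0.347072.
h = 0.347072² = 0.120459 m.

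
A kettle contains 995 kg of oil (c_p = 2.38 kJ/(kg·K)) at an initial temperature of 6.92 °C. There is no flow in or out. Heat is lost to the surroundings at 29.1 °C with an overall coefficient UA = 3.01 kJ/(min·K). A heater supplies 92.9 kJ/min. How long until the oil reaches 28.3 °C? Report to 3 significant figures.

406 min

First-law balance (no shaft work): M c_p dT/dt = −UA(T − T_amb) + Q̇.
τ = M c_p/UA = 786.74 min; T_ss = T_amb + Q̇/UA = 29.1 + 92.9/3.01 = 59.964 °C.
T(t) = T_ss + (T₀ − T_ss)e^(−t/τ); set T = 28.3:
t = −τ ln[(T − T_ss)/(T₀ − T_ss)] = −786.74 · ln(0.59694) = 405.92 min.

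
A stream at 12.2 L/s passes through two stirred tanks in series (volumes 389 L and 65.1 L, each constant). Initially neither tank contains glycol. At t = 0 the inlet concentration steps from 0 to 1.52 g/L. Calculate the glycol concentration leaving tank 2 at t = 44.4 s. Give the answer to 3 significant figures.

1.07 g/L

Each tank obeys Vᵢ dCᵢ/dt = Q(Cᵢ₋₁ − Cᵢ), so τᵢ = Vᵢ/Q.
τ₁ = 389/12.2 = 31.885 s; τ₂ = 65.1/12.2 = 5.3361 s.
Solving the cascade with C₁(0)=C₂(0)=0 gives C₂(t) = C_in[1 − (τ₁ e^(−t/τ₁) − τ₂ e^(−t/τ₂))/(τ₁ − τ₂)].
At t = 44.4: e^(−t/τ₁) = 0.24845, e^(−t/τ₂) = 0.00024342.
C₂ = 1.52·[1 − (31.885·0.24845 − 5.3361·0.00024342)/(26.549)] = 1.52·0.70166 = 1.0665 g/L.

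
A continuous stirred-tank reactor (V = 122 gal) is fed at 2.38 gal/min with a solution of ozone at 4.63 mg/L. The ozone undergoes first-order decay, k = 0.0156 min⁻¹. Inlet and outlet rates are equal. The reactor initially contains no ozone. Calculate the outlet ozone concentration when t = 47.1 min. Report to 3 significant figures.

V dC/dt = Q(C_in − C) − k V C.
This is linear with rate a = Q/V + k = 0.035108 min⁻¹.
C_ss = Q C_in/(Q + kV) = 2.5727 mg/L; C(t) = C_ss + (C₀ − C_ss) e^(−a t).
C(47.1) = 2.5727 + (-2.5727)·e^(−0.035108·47.1) = 2.5727 + (-2.5727)·0.19136 = 2.0804 mg/L.

2.08 mg/L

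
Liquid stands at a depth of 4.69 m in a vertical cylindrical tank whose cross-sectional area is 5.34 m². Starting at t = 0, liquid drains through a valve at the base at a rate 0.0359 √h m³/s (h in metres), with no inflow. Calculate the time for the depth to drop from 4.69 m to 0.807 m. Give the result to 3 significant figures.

With no inflow, A dh/dt = −0.0359 √h.
∫ h^(−1/2) dh = −(0.0359/A) ∫ dt, giving 2√h = 2√h₀ − (0.0359/A) t.
t = 2A(√h₀ − √h)/0.0359 = 2·5.34·(√4.69 − √0.807)/0.0359
  = 10.680 × (2.1656 − 0.89833) / 0.0359 = 377.02 s.

377 s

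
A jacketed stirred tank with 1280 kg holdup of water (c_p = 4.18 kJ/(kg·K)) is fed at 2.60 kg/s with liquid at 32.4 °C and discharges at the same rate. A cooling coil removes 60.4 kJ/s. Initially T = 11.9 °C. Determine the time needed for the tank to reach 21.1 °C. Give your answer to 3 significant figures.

471 s

Unsteady energy balance on the tank contents: M c_p dT/dt = ṁ c_p (T_in − T) − 60.4.
τ = M/ṁ = 492.31 s; T_ss = T_in − Q̇/(ṁ c_p) = 26.842 °C.
T(t) = T_ss + (T₀ − T_ss) e^(−t/τ). Set T = 21.1:
e^(−t/τ) = (21.1 − 26.842)/(11.9 − 26.842) = 0.38430
t = −492.31 · ln(0.38430) = 470.81 s.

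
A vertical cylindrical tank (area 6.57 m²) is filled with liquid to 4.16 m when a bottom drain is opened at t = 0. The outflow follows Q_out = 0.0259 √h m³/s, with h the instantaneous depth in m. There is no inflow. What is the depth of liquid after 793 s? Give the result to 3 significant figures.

0.227 m

A dh/dt = −Q_out = −0.0259 √h.
∫ h^(−1/2) dh = −(0.0259/A) ∫ dt, giving 2√h = 2√h₀ − (0.0259/A) t.
√h = √4.16 − 0.0259·793/(2·6.57) = 2.0396 − 1.5631 = 0.47654.
h = 0.47654² = 0.22709 m.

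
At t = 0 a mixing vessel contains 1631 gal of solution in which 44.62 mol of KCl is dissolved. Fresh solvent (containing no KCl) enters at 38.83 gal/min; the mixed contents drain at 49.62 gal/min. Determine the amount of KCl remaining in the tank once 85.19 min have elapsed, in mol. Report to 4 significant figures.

Let m(t) be the amount of KCl. Volume: V(t) = V₀ + (Q_in − Q_out) t = 1631 − 10.7900 t; V(85.19) = 711.800 gal.
No KCl enters, so dm/dt = −Q_out · (m/V).
Separate: dm/m = −Q_out dt/V(t) ⇒ ln(m/m₀) = −(Q_out/(Q_in−Q_out)) ln(V/V₀).
m = m₀ (V₀/V)^(Q_out/(Q_in−Q_out)) = 44.62 × (1631/711.800)^(-4.59870) = 0.985269 mol.

0.9853 mol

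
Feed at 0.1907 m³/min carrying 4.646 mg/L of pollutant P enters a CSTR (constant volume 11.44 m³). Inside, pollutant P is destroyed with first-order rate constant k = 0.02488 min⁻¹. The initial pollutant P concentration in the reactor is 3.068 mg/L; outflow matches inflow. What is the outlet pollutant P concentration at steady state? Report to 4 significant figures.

1.864 mg/L

Species balance: V dC/dt = Q C_in − Q C − k V C.
At steady state: 0 = Q C_in − (Q + kV) C_ss, so C_ss = Q C_in/(Q + kV).
C_ss = 0.1907·4.646/(0.1907 + 0.02488·11.44) = 0.885992/0.475327 = 1.86396 mg/L.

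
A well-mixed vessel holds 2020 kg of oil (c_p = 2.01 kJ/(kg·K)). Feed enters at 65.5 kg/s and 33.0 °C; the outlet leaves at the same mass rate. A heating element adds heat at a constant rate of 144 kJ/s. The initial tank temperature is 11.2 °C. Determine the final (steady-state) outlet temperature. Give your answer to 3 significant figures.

34.1 °C

Unsteady energy balance on the tank contents: M c_p dT/dt = ṁ c_p (T_in − T) + 144.
At steady state dT/dt = 0 ⇒ T_ss = T_in + Q̇/(ṁ c_p) = 33.0 + 144/(65.5·2.01) = 34.094 °C.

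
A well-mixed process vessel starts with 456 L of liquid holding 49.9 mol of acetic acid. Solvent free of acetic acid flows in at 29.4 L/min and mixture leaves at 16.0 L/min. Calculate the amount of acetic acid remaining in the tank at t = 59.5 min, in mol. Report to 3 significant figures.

14.9 mol

Total volume: dV/dt = Q_in − Q_out = 13.400 L/min, so V(t) = 456 + 13.400 t and V(59.5) = 1253.3 L.
No acetic acid enters, so dm/dt = −Q_out · (m/V).
dm/m = −Q_out dt/(V₀ + 13.400 t); integrating gives ln(m/m₀) = −(Q_out/(Q_in−Q_out)) ln(V/V₀).
m = m₀ (V₀/V)^(Q_out/(Q_in−Q_out)) = 49.9 × (456/1253.3)^(1.1940) = 14.922 mol.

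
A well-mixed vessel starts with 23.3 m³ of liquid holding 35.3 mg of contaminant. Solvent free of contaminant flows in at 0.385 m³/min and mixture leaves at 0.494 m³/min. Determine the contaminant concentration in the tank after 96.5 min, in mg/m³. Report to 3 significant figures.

Let m(t) be the amount of contaminant. Volume: V(t) = V₀ + (Q_in − Q_out) t = 23.3 − 0.10900 t; V(96.5) = 12.782 m³.
Solute balance: dm/dt = 0 − Q_out C = −Q_out m/V(t).
Separate: dm/m = −Q_out dt/V(t) ⇒ ln(m/m₀) = −(Q_out/(Q_in−Q_out)) ln(V/V₀).
m = m₀ (V₀/V)^(Q_out/(Q_in−Q_out)) = 35.3 × (23.3/12.782)^(-4.5321) = 2.3223 mg.
C = m/V = 2.3223/12.782 = 0.18169 mg/m³.

0.182 mg/m³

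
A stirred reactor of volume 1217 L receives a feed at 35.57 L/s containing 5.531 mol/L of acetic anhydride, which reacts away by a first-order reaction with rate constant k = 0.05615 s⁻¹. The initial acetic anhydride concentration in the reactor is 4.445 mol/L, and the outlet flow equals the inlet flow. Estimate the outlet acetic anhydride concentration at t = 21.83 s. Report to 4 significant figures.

2.289 mol/L

V dC/dt = Q(C_in − C) − k V C.
This is linear with rate a = Q/V + k = 0.0853776 s⁻¹.
C_ss = Q C_in/(Q + kV) = 1.89345 mol/L; C(t) = C_ss + (C₀ − C_ss) e^(−a t).
C(21.83) = 1.89345 + (2.55155)·e^(−0.0853776·21.83) = 1.89345 + (2.55155)·0.155083 = 2.28915 mol/L.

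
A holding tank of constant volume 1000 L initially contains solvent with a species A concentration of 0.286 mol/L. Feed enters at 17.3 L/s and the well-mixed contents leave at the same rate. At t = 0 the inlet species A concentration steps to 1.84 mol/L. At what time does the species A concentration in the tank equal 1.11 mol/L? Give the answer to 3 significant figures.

Transient balance on the dissolved component: V dC/dt = Q(C_in − C), so τ = V/Q = 57.803 s.
C(t) = C_in + (C₀ − C_in) e^(−t/τ). Set C = 1.11 and solve for t:
e^(−t/τ) = (C − C_in)/(C₀ − C_in) = (1.11 − 1.84)/(0.286 − 1.84) = 0.46976
t = −τ ln(…) = 57.803 × 0.75554 = 43.673 s.

43.7 s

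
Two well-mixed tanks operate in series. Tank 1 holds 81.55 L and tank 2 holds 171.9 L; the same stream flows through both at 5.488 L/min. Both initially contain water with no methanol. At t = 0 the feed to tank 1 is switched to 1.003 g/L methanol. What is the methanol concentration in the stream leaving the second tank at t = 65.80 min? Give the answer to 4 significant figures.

Each tank obeys Vᵢ dCᵢ/dt = Q(Cᵢ₋₁ − Cᵢ), so τᵢ = Vᵢ/Q.
τ₁ = 81.55/5.488 = 14.8597 min; τ₂ = 171.9/5.488 = 31.3229 min.
Tank 1: C₁ = C_in(1 − e^(−t/τ₁)). Tank 2 (τ₁ ≠ τ₂): C₂ = C_in[1 − (τ₁ e^(−t/τ₁) − τ₂ e^(−t/τ₂))/(τ₁ − τ₂)].
At t = 65.80: e^(−t/τ₁) = 0.0119373, e^(−t/τ₂) = 0.122371.
C₂ = 1.003·[1 − (14.8597·0.0119373 − 31.3229·0.122371)/(-16.4632)] = 1.003·0.777952 = 0.780286 g/L.

0.7803 g/L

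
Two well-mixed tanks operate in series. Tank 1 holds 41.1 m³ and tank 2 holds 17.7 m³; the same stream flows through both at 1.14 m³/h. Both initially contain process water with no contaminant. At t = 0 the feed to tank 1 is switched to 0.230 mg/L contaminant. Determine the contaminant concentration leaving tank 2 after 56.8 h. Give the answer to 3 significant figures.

Each tank obeys Vᵢ dCᵢ/dt = Q(Cᵢ₋₁ − Cᵢ), so τᵢ = Vᵢ/Q.
τ₁ = 41.1/1.14 = 36.053 h; τ₂ = 17.7/1.14 = 15.526 h.
Solving the cascade with C₁(0)=C₂(0)=0 gives C₂(t) = C_in[1 − (τ₁ e^(−t/τ₁) − τ₂ e^(−t/τ₂))/(τ₁ − τ₂)].
At t = 56.8: e^(−t/τ₁) = 0.20691, e^(−t/τ₂) = 0.025776.
C₂ = 0.230·[1 − (36.053·0.20691 − 15.526·0.025776)/(20.526)] = 0.230·0.65608 = 0.15090 mg/L.

0.151 mg/L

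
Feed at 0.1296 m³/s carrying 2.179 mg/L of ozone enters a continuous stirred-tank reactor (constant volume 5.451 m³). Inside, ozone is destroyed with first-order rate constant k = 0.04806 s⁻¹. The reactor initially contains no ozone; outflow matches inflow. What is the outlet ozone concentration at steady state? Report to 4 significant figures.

V dC/dt = Q(C_in − C) − k V C.
At steady state: 0 = Q C_in − (Q + kV) C_ss, so C_ss = Q C_in/(Q + kV).
C_ss = 0.1296·2.179/(0.1296 + 0.04806·5.451) = 0.282398/0.391575 = 0.721186 mg/L.

0.7212 mg/L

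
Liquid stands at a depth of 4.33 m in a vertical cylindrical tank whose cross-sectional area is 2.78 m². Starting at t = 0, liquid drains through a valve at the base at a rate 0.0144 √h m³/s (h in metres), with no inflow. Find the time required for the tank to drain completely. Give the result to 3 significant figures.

Mass balance (ρ constant): A dh/dt = −0.0144 √h.
∫ h^(−1/2) dh = −(0.0144/A) ∫ dt, giving 2√h = 2√h₀ − (0.0144/A) t.
Set h = 0: 2√h₀ = (0.0144/A) t_empty ⇒ t_empty = 2A√h₀/0.0144.
t_empty = 2·2.78·√4.33/0.0144 = 5.5600·2.0809/0.0144 = 803.45 s.

803 s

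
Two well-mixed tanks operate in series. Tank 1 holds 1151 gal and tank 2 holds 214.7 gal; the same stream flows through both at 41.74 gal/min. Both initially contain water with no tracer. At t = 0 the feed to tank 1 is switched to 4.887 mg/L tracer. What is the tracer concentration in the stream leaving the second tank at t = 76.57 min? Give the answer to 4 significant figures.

Species balance on tank i: dCᵢ/dt = (Cᵢ₋₁ − Cᵢ)/τᵢ with τᵢ = Vᵢ/Q.
τ₁ = 1151/41.74 = 27.5755 min; τ₂ = 214.7/41.74 = 5.14375 min.
Tank 1: C₁ = C_in(1 − e^(−t/τ₁)). Tank 2 (τ₁ ≠ τ₂): C₂ = C_in[1 − (τ₁ e^(−t/τ₁) − τ₂ e^(−t/τ₂))/(τ₁ − τ₂)].
At t = 76.57: e^(−t/τ₁) = 0.0622409, e^(−t/τ₂) = 3.42829e-07.
C₂ = 4.887·[1 − (27.5755·0.0622409 − 5.14375·3.42829e-07)/(22.4317)] = 4.887·0.923487 = 4.51308 mg/L.

4.513 mg/L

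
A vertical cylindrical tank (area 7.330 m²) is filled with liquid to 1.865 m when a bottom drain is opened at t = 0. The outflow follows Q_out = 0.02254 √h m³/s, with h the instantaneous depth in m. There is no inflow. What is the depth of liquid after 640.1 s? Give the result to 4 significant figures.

Mass balance (ρ constant): A dh/dt = −0.02254 √h.
∫ h^(−1/2) dh = −(0.02254/A) ∫ dt, giving 2√h = 2√h₀ − (0.02254/A) t.
√h = √1.865 − 0.02254·640.1/(2·7.330) = 1.36565 − 0.984165 = 0.381485.
h = 0.381485² = 0.145531 m.

0.1455 m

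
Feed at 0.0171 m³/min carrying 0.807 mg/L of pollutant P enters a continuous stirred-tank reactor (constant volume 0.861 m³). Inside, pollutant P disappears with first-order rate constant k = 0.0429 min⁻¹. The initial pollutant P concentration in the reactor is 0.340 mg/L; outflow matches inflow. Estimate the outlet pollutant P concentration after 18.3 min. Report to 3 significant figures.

Accumulation = in − out − consumed: V dC/dt = Q C_in − Q C − k V C.
dC/dt = (Q/V) C_in − (Q/V + k) C; effective rate a = Q/V + k = 0.019861 + 0.0429 = 0.062761 min⁻¹.
C_ss = Q C_in/(Q + kV) = 0.25538 mg/L; C(t) = C_ss + (C₀ − C_ss) e^(−a t).
C(18.3) = 0.25538 + (0.084625)·e^(−0.062761·18.3) = 0.25538 + (0.084625)·0.31711 = 0.28221 mg/L.

0.282 mg/L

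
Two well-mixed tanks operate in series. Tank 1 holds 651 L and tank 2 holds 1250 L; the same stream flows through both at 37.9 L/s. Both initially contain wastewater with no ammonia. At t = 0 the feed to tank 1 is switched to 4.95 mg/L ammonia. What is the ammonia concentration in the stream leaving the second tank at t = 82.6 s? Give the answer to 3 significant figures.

4.15 mg/L

Time constants: τᵢ = Vᵢ/Q for each well-mixed tank.
τ₁ = 651/37.9 = 17.177 s; τ₂ = 1250/37.9 = 32.982 s.
Tank 1: C₁ = C_in(1 − e^(−t/τ₁)). Tank 2 (τ₁ ≠ τ₂): C₂ = C_in[1 − (τ₁ e^(−t/τ₁) − τ₂ e^(−t/τ₂))/(τ₁ − τ₂)].
At t = 82.6: e^(−t/τ₁) = 0.0081575, e^(−t/τ₂) = 0.081722.
C₂ = 4.95·[1 − (17.177·0.0081575 − 32.982·0.081722)/(-15.805)] = 4.95·0.83833 = 4.1497 mg/L.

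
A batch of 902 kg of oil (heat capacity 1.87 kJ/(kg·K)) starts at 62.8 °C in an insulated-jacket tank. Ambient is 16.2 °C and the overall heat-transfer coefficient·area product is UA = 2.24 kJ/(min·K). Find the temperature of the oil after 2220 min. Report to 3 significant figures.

18.6 °C

Lumped-capacitance energy balance: M c_p dT/dt = UA(T_amb − T).
dT/dt = (T_ss − T)/τ with T_ss = T_amb = 16.200 °C, τ = M c_p/UA = 902·1.87/2.24 = 753.01 min.
Integrating: T(t) = T_ss + (T₀ − T_ss) e^(−t/τ).
T(2220) = 16.200 + (46.600)·0.052435 = 18.643 °C.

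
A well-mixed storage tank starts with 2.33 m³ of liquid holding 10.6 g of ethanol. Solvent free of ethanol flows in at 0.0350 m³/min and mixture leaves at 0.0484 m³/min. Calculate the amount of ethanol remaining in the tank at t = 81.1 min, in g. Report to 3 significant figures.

Let m(t) be the amount of ethanol. Volume: V(t) = V₀ + (Q_in − Q_out) t = 2.33 − 0.013400 t; V(81.1) = 1.2433 m³.
No ethanol enters, so dm/dt = −Q_out · (m/V).
Separate: dm/m = −Q_out dt/V(t) ⇒ ln(m/m₀) = −(Q_out/(Q_in−Q_out)) ln(V/V₀).
m = m₀ (V₀/V)^(Q_out/(Q_in−Q_out)) = 10.6 × (2.33/1.2433)^(-3.6119) = 1.0965 g.

1.10 g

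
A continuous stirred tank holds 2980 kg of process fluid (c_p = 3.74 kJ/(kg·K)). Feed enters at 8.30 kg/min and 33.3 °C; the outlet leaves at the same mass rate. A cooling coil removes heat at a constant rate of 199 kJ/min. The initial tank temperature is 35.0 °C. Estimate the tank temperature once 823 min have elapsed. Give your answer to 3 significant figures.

27.7 °C

M c_p dT/dt = ṁ c_p (T_in − T) − Q̇.
Rearrange: dT/dt = (T_ss − T)/τ with τ = M/ṁ = 359.04 min and T_ss = T_in − Q̇/(ṁ c_p) = 26.889 °C.
Solution: T(t) = T_ss + (T₀ − T_ss) e^(−t/τ).
T(823) = 26.889 + (8.1107)·e^(−823/359.04) = 26.889 + (8.1107)·0.10104 = 27.709 °C.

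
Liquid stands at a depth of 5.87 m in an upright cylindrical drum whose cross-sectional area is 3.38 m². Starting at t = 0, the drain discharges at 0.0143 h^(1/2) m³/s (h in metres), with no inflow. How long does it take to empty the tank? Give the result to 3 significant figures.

A dh/dt = −Q_out = −0.0143 √h.
∫ h^(−1/2) dh = −(0.0143/A) ∫ dt, giving 2√h = 2√h₀ − (0.0143/A) t.
Set h = 0: 2√h₀ = (0.0143/A) t_empty ⇒ t_empty = 2A√h₀/0.0143.
t_empty = 2·3.38·√5.87/0.0143 = 6.7600·2.4228/0.0143 = 1145.3 s.

1150 s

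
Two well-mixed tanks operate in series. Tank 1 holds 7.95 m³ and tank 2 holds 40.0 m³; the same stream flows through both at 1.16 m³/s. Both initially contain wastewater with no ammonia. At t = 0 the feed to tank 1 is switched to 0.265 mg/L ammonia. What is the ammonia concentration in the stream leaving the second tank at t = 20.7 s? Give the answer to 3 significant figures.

Time constants: τᵢ = Vᵢ/Q for each well-mixed tank.
τ₁ = 7.95/1.16 = 6.8534 s; τ₂ = 40.0/1.16 = 34.483 s.
Tank 1: C₁ = C_in(1 − e^(−t/τ₁)). Tank 2 (τ₁ ≠ τ₂): C₂ = C_in[1 − (τ₁ e^(−t/τ₁) − τ₂ e^(−t/τ₂))/(τ₁ − τ₂)].
At t = 20.7: e^(−t/τ₁) = 0.048783, e^(−t/τ₂) = 0.54865.
C₂ = 0.265·[1 − (6.8534·0.048783 − 34.483·0.54865)/(-27.629)] = 0.265·0.32736 = 0.086751 mg/L.

0.0868 mg/L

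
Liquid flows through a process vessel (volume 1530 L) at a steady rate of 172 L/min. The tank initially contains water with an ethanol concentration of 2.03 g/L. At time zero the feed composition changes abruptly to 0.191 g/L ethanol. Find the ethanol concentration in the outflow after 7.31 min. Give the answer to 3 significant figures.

1.00 g/L

Mass balance on the solute (V constant): V dC/dt = Q(C_in − C).
Time constant τ = V/Q = 1530/172 = 8.8953 min.
Integrating: C(t) = C_in + (C₀ − C_in) e^(−t/τ).
C(7.31) = 0.191 + (2.03 − 0.191)·e^(−7.31/8.8953) = 0.191 + (1.8390)·0.43965 = 0.99952 g/L.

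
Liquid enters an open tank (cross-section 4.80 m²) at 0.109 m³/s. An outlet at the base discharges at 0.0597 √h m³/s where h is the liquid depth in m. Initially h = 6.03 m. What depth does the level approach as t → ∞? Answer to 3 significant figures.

3.33 m

A dh/dt = Q_in − 0.0597 √h. Steady state requires inflow = outflow:
Q_in = 0.0597 √h_ss ⇒ √h_ss = 0.109/0.0597 = 1.8258.
h_ss = 1.8258² = 3.3335 m. (Since h₀ = 6.03 m > h_ss, the level will fall toward this value.)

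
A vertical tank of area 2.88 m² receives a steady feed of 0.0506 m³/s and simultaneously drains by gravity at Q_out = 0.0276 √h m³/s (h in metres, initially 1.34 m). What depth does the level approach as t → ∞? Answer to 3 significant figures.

Level balance: A dh/dt = 0.0506 − 0.0276 √h. Setting dh/dt = 0:
Q_in = 0.0276 √h_ss ⇒ √h_ss = 0.0506/0.0276 = 1.8333.
h_ss = 1.8333² = 3.3611 m. (Since h₀ = 1.34 m < h_ss, the level will rise toward this value.)

3.36 m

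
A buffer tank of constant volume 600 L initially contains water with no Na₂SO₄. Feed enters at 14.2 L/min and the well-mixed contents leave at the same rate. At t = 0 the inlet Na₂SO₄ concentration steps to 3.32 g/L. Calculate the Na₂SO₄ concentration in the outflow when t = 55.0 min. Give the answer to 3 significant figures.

2.42 g/L

Transient balance on the dissolved component: V dC/dt = Q(C_in − C).
Rewrite as dC/dt + C/τ = C_in/τ, τ = V/Q = 42.254 min.
Integrating: C(t) = C_in + (C₀ − C_in) e^(−t/τ).
C(55.0) = 3.32 + (0 − 3.32)·e^(−55.0/42.254) = 3.32 + (-3.3200)·0.27208 = 2.4167 g/L.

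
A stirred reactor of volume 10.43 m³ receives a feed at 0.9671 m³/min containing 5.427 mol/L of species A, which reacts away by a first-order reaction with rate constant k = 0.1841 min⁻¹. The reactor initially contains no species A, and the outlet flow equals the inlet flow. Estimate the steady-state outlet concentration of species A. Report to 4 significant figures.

1.818 mol/L

V dC/dt = Q(C_in − C) − k V C.
At steady state: 0 = Q C_in − (Q + kV) C_ss, so C_ss = Q C_in/(Q + kV).
C_ss = 0.9671·5.427/(0.9671 + 0.1841·10.43) = 5.24845/2.88726 = 1.81779 mol/L.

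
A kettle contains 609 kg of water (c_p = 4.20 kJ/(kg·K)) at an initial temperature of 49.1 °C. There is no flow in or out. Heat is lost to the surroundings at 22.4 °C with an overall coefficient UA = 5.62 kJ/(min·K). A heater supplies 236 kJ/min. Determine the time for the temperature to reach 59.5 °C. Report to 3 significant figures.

Heat balance on the well-mixed liquid: M c_p dT/dt = −UA(T − T_amb) + Q̇.
τ = M c_p/UA = 455.12 min; T_ss = T_amb + Q̇/UA = 22.4 + 236/5.62 = 64.393 °C.
T(t) = T_ss + (T₀ − T_ss)e^(−t/τ); set T = 59.5:
t = −τ ln[(T − T_ss)/(T₀ − T_ss)] = −455.12 · ln(0.31995) = 518.66 min.

519 min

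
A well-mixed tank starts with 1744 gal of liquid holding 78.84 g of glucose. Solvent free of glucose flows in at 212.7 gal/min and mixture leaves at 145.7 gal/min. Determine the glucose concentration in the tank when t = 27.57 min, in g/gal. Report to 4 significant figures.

0.004564 g/gal

Total volume: dV/dt = Q_in − Q_out = 67.0000 gal/min, so V(t) = 1744 + 67.0000 t and V(27.57) = 3591.19 gal.
Solute balance: dm/dt = 0 − Q_out C = −Q_out m/V(t).
dm/m = −Q_out dt/(V₀ + 67.0000 t); integrating gives ln(m/m₀) = −(Q_out/(Q_in−Q_out)) ln(V/V₀).
m = m₀ (V₀/V)^(Q_out/(Q_in−Q_out)) = 78.84 × (1744/3591.19)^(2.17463) = 16.3902 g.
C = m/V = 16.3902/3591.19 = 0.00456400 g/gal.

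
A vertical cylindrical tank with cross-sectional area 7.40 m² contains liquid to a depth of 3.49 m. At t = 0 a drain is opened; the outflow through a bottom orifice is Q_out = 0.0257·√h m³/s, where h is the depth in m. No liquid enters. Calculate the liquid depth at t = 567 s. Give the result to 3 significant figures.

0.781 m

With no inflow, A dh/dt = −0.0257 √h.
Separate and integrate: 2(√h − √h₀) = −(0.0257/A) t.
√h = √3.49 − 0.0257·567/(2·7.40) = 1.8682 − 0.98459 = 0.88357.
h = 0.88357² = 0.78069 m.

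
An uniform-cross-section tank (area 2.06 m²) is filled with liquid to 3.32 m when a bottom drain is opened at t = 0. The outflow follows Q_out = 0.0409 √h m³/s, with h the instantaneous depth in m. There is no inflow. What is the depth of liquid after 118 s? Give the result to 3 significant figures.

0.423 m

With no inflow, A dh/dt = −0.0409 √h.
This is separable: 2 d(√h)/dt = −0.0409/A, so √h = √h₀ − (0.0409/(2A)) t.
√h = √3.32 − 0.0409·118/(2·2.06) = 1.8221 − 1.1714 = 0.65068.
h = 0.65068² = 0.42338 m.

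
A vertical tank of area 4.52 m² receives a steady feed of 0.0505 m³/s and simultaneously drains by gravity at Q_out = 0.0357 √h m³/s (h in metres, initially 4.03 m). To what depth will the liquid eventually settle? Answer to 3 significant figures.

2.00 m

Level balance: A dh/dt = 0.0505 − 0.0357 √h. Setting dh/dt = 0:
Q_in = 0.0357 √h_ss ⇒ √h_ss = 0.0505/0.0357 = 1.4146.
h_ss = 1.4146² = 2.0010 m. (Since h₀ = 4.03 m > h_ss, the level will fall toward this value.)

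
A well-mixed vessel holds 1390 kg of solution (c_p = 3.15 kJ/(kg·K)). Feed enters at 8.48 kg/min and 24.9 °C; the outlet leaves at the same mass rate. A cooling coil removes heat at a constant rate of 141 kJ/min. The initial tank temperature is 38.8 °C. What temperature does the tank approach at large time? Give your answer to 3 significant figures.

19.6 °C

Energy balance: M c_p dT/dt = ṁ c_p (T_in − T) − 141.
At steady state dT/dt = 0 ⇒ T_ss = T_in − Q̇/(ṁ c_p) = 24.9 − 141/(8.48·3.15) = 19.621 °C.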